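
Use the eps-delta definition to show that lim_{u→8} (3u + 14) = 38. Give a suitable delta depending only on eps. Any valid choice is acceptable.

Suppose eps > 0. We need delta > 0 so that 0 < |u − 8| < delta implies |(3u + 14) − 38| < eps.
Since (3u + 14) − 38 = 3(u − 8), we have |(3u + 14) − 38| = 3|u − 8|.
Thus it suffices that |u − 8| < eps/3.
Take delta = eps/3. If 0 < |u − 8| < delta then |(3u + 14) − 38| = 3|u − 8| < 3·(eps/3) = eps.

delta = eps/3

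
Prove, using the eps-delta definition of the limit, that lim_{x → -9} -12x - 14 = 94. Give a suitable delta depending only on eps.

Let eps > 0 be given. We need delta > 0 so that 0 < |x + 9| < delta implies |(-12x - 14) − 94| < eps.
Since (-12x - 14) − 94 = -12(x + 9), we have |(-12x - 14) − 94| = 12|x + 9|.
So 12|x + 9| < eps exactly when |x + 9| < eps/12.
Take delta = eps/12. If 0 < |x + 9| < delta then |(-12x - 14) − 94| = 12|x + 9| < 12·(eps/12) = eps.

delta = eps/12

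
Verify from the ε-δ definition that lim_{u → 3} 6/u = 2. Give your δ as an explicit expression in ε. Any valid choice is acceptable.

δ = min(3/2, (3/4)ε)

Let ε > 0 be given. We seek δ > 0 such that 0 < |u − 3| < δ implies |6/u − 2| < ε.
|6/u − 2| = 6·|3 − u|/(3·|u|) = 6|u − 3|/(3|u|).
Require δ ≤ 3/2 so that |u| > 3 − 3/2 = 3/2, hence 3|u| > 9/2.
Then |6/u − 2| < 6|u − 3|/(9/2), which is < ε when |u − 3| < (3/4)ε.
Take δ = min(3/2, (3/4)ε). Then 0 < |u − 3| < δ gives both |u − 3| < 3/2 and |u − 3| < (3/4)ε, so |6/u − 2| < ε.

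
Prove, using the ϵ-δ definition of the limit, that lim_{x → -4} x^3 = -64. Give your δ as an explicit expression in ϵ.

δ = min(2, ϵ/76)

Let ϵ > 0 be given. We seek δ > 0 with 0 < |x + 4| < δ ⇒ |x^3 + 64| < ϵ.
Factor: x^3 + 64 = (x + 4)(x^2 - 4x + 16), so |x^3 + 64| = |x + 4|·|x^2 - 4x + 16|.
Restrict δ ≤ 2. Then |x + 4| < 2 gives |x| < 6, so by the triangle inequality |x^2 - 4x + 16| ≤ 6^2 + 4·6 + 16 = 76.
Hence |x^3 + 64| ≤ 76|x + 4|, which is < ϵ once |x + 4| < ϵ/76.
Take δ = min(2, ϵ/76). If 0 < |x + 4| < δ then both bounds hold and |x^3 + 64| ≤ 76|x + 4| < 76·(ϵ/76) = ϵ.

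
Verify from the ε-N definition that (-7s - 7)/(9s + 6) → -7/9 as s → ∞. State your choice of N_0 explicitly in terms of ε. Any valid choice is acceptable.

Let ε > 0 be given. We seek N_0 > 0 such that s > N_0 implies |(-7s - 7)/(9s + 6) + 7/9| < ε.
(-7s - 7)/(9s + 6) + 7/9 = (9(-7s - 7) − (-7)(9s + 6)) / (9(9s + 6)) = -21/(9(9s + 6)).
For s > 0 we have 9s + 6 > 9s, so |(-7s - 7)/(9s + 6) + 7/9| = 21/(9(9s + 6)) < 21/(9·9s) = (7/27)/s.
Thus |(-7s - 7)/(9s + 6) + 7/9| < ε whenever s > (7/27)/ε.
Take N_0 = (7/27)/ε. If s > N_0 then |(-7s - 7)/(9s + 6) + 7/9| < (7/27)/s < ε.

N_0 = (7/27)/ε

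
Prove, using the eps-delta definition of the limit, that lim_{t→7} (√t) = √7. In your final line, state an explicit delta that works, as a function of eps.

Suppose eps > 0. We want delta > 0 such that 0 < |t − 7| < delta implies |√t − √7| < eps.
Multiplying by the conjugate, |√t − √7| = |t − 7|/(√t + √7).
Restrict delta ≤ 7 so that |t − 7| < 7 forces t > 0, and then √t + √7 > √7.
Hence |√t − √7| < |t − 7|/√7, which is < eps once |t − 7| < √7·eps.
Take delta = min(7, √7·eps). If 0 < |t − 7| < delta then t > 0 and |√t − √7| < |t − 7|/√7 < eps.

delta = min(7, √7·eps)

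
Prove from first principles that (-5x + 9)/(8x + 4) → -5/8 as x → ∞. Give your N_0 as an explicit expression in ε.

Let ε > 0 be given. We seek N_0 > 0 such that x > N_0 implies |(-5x + 9)/(8x + 4) + 5/8| < ε.
(-5x + 9)/(8x + 4) + 5/8 = (8(-5x + 9) − (-5)(8x + 4)) / (8(8x + 4)) = 92/(8(8x + 4)).
For x > 0 we have 8x + 4 > 8x, so |(-5x + 9)/(8x + 4) + 5/8| = 92/(8(8x + 4)) < 92/(8·8x) = (23/16)/x.
Thus |(-5x + 9)/(8x + 4) + 5/8| < ε whenever x > (23/16)/ε.
Take N_0 = (23/16)/ε. If x > N_0 then |(-5x + 9)/(8x + 4) + 5/8| < (23/16)/x < ε.

N_0 = (23/16)/ε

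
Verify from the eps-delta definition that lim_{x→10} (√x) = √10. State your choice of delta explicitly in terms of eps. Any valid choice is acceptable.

Let eps > 0 be given. We want delta > 0 such that 0 < |x − 10| < delta implies |√x − √10| < eps.
Rationalise: √x − √10 = (x − 10)/(√x + √10), so |√x − √10| = |x − 10|/(√x + √10).
Restrict delta ≤ 10 so that |x − 10| < 10 forces x > 0, and then √x + √10 > √10.
Hence |√x − √10| < |x − 10|/√10, which is < eps once |x − 10| < √10·eps.
Take delta = min(10, √10·eps). If 0 < |x − 10| < delta then x > 0 and |√x − √10| < |x − 10|/√10 < eps.

delta = min(10, √10·eps)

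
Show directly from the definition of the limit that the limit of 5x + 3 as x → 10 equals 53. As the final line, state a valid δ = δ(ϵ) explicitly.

δ = ϵ/5

Let ϵ > 0 be given. We need δ > 0 so that 0 < |x − 10| < δ implies |(5x + 3) − 53| < ϵ.
|(5x + 3) − 53| = |5x - 50| = 5|x − 10|.
Thus it suffices that |x − 10| < ϵ/5.
Take δ = ϵ/5. If 0 < |x − 10| < δ then |(5x + 3) − 53| = 5|x − 10| < 5·(ϵ/5) = ϵ.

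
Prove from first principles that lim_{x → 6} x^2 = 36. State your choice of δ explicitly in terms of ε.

δ = min(2, ε/14)

Let ε > 0 be given. We seek δ > 0 with 0 < |x − 6| < δ ⇒ |x^2 − 36| < ε.
Factor: x^2 − 36 = (x − 6)(x + 6), so |x^2 − 36| = |x − 6|·|x + 6|.
Restrict δ ≤ 2. Then |x − 6| < 2 gives |x| < 8, so by the triangle inequality |x + 6| ≤ 8 + 6 = 14.
Hence |x^2 − 36| ≤ 14|x − 6|, which is < ε once |x − 6| < ε/14.
Take δ = min(2, ε/14). If 0 < |x − 6| < δ then both bounds hold and |x^2 − 36| ≤ 14|x − 6| < 14·(ε/14) = ε.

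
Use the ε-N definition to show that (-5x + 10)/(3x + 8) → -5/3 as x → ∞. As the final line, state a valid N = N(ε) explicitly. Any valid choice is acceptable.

Suppose ε > 0. We seek N > 0 such that x > N implies |(-5x + 10)/(3x + 8) + 5/3| < ε.
(-5x + 10)/(3x + 8) + 5/3 = (3(-5x + 10) − (-5)(3x + 8)) / (3(3x + 8)) = 70/(3(3x + 8)).
For x > 0 we have 3x + 8 > 3x, so |(-5x + 10)/(3x + 8) + 5/3| = 70/(3(3x + 8)) < 70/(3·3x) = (70/9)/x.
Thus |(-5x + 10)/(3x + 8) + 5/3| < ε whenever x > (70/9)/ε.
Take N = (70/9)/ε. If x > N then |(-5x + 10)/(3x + 8) + 5/3| < (70/9)/x < ε.

N = (70/9)/ε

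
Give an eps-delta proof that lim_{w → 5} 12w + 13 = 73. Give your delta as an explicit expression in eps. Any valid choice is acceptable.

delta = eps/12

Let eps > 0. We need delta > 0 so that 0 < |w − 5| < delta implies |(12w + 13) − 73| < eps.
|(12w + 13) − 73| = |12w - 60| = 12|w − 5|.
So 12|w − 5| < eps exactly when |w − 5| < eps/12.
Choosing delta = eps/12 gives |(12w + 13) − 73| = 12|w − 5| < eps whenever |w − 5| < delta.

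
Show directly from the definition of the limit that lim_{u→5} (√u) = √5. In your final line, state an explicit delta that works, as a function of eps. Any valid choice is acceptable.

Let eps > 0 be given. We want delta > 0 such that 0 < |u − 5| < delta implies |√u − √5| < eps.
Rationalise: √u − √5 = (u − 5)/(√u + √5), so |√u − √5| = |u − 5|/(√u + √5).
Restrict delta ≤ 5 so that |u − 5| < 5 forces u > 0, and then √u + √5 > √5.
Hence |√u − √5| < |u − 5|/√5, which is < eps once |u − 5| < √5·eps.
Take delta = min(5, √5·eps). If 0 < |u − 5| < delta then u > 0 and |√u − √5| < |u − 5|/√5 < eps.

delta = min(5, √5·eps)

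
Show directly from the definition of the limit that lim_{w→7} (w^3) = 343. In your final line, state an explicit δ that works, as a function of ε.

Fix ε > 0. We seek δ > 0 with 0 < |w − 7| < δ ⇒ |w^3 − 343| < ε.
Factor: w^3 − 343 = (w − 7)(w^2 + 7w + 49), so |w^3 − 343| = |w − 7|·|w^2 + 7w + 49|.
Restrict δ ≤ 1. Then |w − 7| < 1 gives |w| < 8, so by the triangle inequality |w^2 + 7w + 49| ≤ 8^2 + 7·8 + 49 = 169.
Hence |w^3 − 343| ≤ 169|w − 7|, which is < ε once |w − 7| < ε/169.
Take δ = min(1, ε/169). If 0 < |w − 7| < δ then both bounds hold and |w^3 − 343| ≤ 169|w − 7| < 169·(ε/169) = ε.

δ = min(1, ε/169)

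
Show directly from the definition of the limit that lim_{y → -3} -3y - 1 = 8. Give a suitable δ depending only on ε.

Suppose ε > 0. We need δ > 0 so that 0 < |y + 3| < δ implies |(-3y - 1) − 8| < ε.
Since (-3y - 1) − 8 = -3(y + 3), we have |(-3y - 1) − 8| = 3|y + 3|.
Thus it suffices that |y + 3| < ε/3.
Take δ = ε/3. If 0 < |y + 3| < δ then |(-3y - 1) − 8| = 3|y + 3| < 3·(ε/3) = ε.

δ = ε/3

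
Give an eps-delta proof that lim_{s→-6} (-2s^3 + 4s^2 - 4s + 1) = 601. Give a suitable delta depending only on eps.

delta = min(1, eps/310)

Let eps > 0. We want delta > 0 such that 0 < |s + 6| < delta implies |(-2s^3 + 4s^2 - 4s + 1) − 601| < eps.
(-2s^3 + 4s^2 - 4s + 1) − 601 = -2s^3 + 4s^2 - 4s - 600 = (s + 6)(-2s^2 + 16s - 100).
So |(-2s^3 + 4s^2 - 4s + 1) − 601| = |s + 6|·|-2s^2 + 16s - 100|.
Assume first that |s + 6| < 1, so |s| < 7. Then |-2s^2 + 16s - 100| ≤ 2·7^2 + 16·7 + 100 = 310.
Hence |(-2s^3 + 4s^2 - 4s + 1) − 601| ≤ 310|s + 6| < eps provided |s + 6| < eps/310.
Choosing delta = min(1, eps/310) ensures both conditions, hence |(-2s^3 + 4s^2 - 4s + 1) − 601| < eps.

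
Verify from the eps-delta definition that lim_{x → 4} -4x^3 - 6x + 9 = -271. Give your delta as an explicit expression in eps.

Fix eps > 0. We want delta > 0 such that 0 < |x − 4| < delta implies |(-4x^3 - 6x + 9) + 271| < eps.
(-4x^3 - 6x + 9) + 271 = -4x^3 - 6x + 280 = (x − 4)(-4x^2 - 16x - 70).
So |(-4x^3 - 6x + 9) + 271| = |x − 4|·|-4x^2 - 16x - 70|.
Require delta ≤ 2. Then |x − 4| < 2 gives |x| < 6, and by the triangle inequality |-4x^2 - 16x - 70| ≤ 4·6^2 + 16·6 + 70 = 310.
Hence |(-4x^3 - 6x + 9) + 271| ≤ 310|x − 4| < eps provided |x − 4| < eps/310.
Take delta = min(2, eps/310). Then 0 < |x − 4| < delta gives both |x − 4| < 2 and |x − 4| < eps/310, so |(-4x^3 - 6x + 9) + 271| < eps.

delta = min(2, eps/310)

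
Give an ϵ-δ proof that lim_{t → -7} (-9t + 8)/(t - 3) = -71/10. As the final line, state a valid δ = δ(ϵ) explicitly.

Fix ϵ > 0. We want δ > 0 with 0 < |t + 7| < δ ⇒ |(-9t + 8)/(t - 3) + 71/10| < ϵ.
Combining over a common denominator, (-9t + 8)/(t - 3) + 71/10 = [(-9t + 8)·(-10) − 71·(t - 3)] / [(-10)·(t - 3)] = 19(t + 7) / ((-10)(t - 3)).
So |(-9t + 8)/(t - 3) + 71/10| = 19|t + 7| / (10·|t − 3|).
Require δ ≤ 5, so |t − 3| ≥ |-10| − |t + 7| > 10 − 5 = 5.
Hence |(-9t + 8)/(t - 3) + 71/10| < 19|t + 7|/(10·5) = (19/50)|t + 7|, which is < ϵ once |t + 7| < (50/19)ϵ.
Take δ = min(5, (50/19)ϵ). Then 0 < |t + 7| < δ forces both bounds, so |(-9t + 8)/(t - 3) + 71/10| < ϵ.

δ = min(5, (50/19)ϵ)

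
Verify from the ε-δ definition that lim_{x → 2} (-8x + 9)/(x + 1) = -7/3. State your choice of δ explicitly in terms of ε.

δ = min(3/2, (9/34)ε)

Suppose ε > 0. We want δ > 0 with 0 < |x − 2| < δ ⇒ |(-8x + 9)/(x + 1) + 7/3| < ε.
Combining over a common denominator, (-8x + 9)/(x + 1) + 7/3 = [(-8x + 9)·3 − (-7)·(x + 1)] / [3·(x + 1)] = -17(x − 2) / (3(x + 1)).
So |(-8x + 9)/(x + 1) + 7/3| = 17|x − 2| / (3·|x + 1|).
Require δ ≤ 3/2, so |x + 1| ≥ |3| − |x − 2| > 3 − 3/2 = 3/2.
Hence |(-8x + 9)/(x + 1) + 7/3| < 17|x − 2|/(3·(3/2)) = (34/9)|x − 2|, which is < ε once |x − 2| < (9/34)ε.
Take δ = min(3/2, (9/34)ε). Then 0 < |x − 2| < δ forces both bounds, so |(-8x + 9)/(x + 1) + 7/3| < ε.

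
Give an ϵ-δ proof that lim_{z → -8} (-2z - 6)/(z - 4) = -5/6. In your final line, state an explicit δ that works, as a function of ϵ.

δ = min(6, (36/7)ϵ)

Let ϵ > 0 be given. We want δ > 0 with 0 < |z + 8| < δ ⇒ |(-2z - 6)/(z - 4) + 5/6| < ϵ.
Combining over a common denominator, (-2z - 6)/(z - 4) + 5/6 = [(-2z - 6)·(-12) − 10·(z - 4)] / [(-12)·(z - 4)] = 14(z + 8) / ((-12)(z - 4)).
So |(-2z - 6)/(z - 4) + 5/6| = 14|z + 8| / (12·|z − 4|).
Require δ ≤ 6, so |z − 4| ≥ |-12| − |z + 8| > 12 − 6 = 6.
Hence |(-2z - 6)/(z - 4) + 5/6| < 14|z + 8|/(12·6) = (7/36)|z + 8|, which is < ϵ once |z + 8| < (36/7)ϵ.
Take δ = min(6, (36/7)ϵ). Then 0 < |z + 8| < δ forces both bounds, so |(-2z - 6)/(z - 4) + 5/6| < ϵ.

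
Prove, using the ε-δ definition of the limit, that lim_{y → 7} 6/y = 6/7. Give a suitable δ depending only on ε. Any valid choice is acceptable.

δ = min(7/2, (49/12)ε)

Let ε > 0. We seek δ > 0 such that 0 < |y − 7| < δ implies |6/y − (6/7)| < ε.
|6/y − (6/7)| = 6·|7 − y|/(7·|y|) = 6|y − 7|/(7|y|).
Require δ ≤ 7/2 so that |y| > 7 − 7/2 = 7/2, hence 7|y| > 49/2.
Then |6/y − (6/7)| < 6|y − 7|/(49/2), which is < ε when |y − 7| < (49/12)ε.
Take δ = min(7/2, (49/12)ε). Then 0 < |y − 7| < δ gives both |y − 7| < 7/2 and |y − 7| < (49/12)ε, so |6/y − (6/7)| < ε.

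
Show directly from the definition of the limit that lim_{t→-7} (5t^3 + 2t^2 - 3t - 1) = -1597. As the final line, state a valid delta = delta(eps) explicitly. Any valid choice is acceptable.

Let eps > 0. We want delta > 0 such that 0 < |t + 7| < delta implies |(5t^3 + 2t^2 - 3t - 1) + 1597| < eps.
(5t^3 + 2t^2 - 3t - 1) + 1597 = 5t^3 + 2t^2 - 3t + 1596 = (t + 7)(5t^2 - 33t + 228).
So |(5t^3 + 2t^2 - 3t - 1) + 1597| = |t + 7|·|5t^2 - 33t + 228|.
Assume first that |t + 7| < 2, so |t| < 9. Then |5t^2 - 33t + 228| ≤ 5·9^2 + 33·9 + 228 = 930.
Hence |(5t^3 + 2t^2 - 3t - 1) + 1597| ≤ 930|t + 7| < eps provided |t + 7| < eps/930.
Choosing delta = min(2, eps/930) ensures both conditions, hence |(5t^3 + 2t^2 - 3t - 1) + 1597| < eps.

delta = min(2, eps/930)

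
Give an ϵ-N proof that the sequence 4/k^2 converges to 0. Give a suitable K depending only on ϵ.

K = (4/ϵ)^{1/2}

Fix ϵ > 0. For k ≥ 1, |4/k^2 − 0| = 4/k^2.
4/k^2 < ϵ ⇔ k^2 > 4/ϵ ⇔ k > (4/ϵ)^{1/2}.
Take K = (4/ϵ)^{1/2}. Then k > K implies 4/k^2 < ϵ.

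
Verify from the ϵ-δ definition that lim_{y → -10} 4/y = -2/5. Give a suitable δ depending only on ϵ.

δ = min(5, (25/2)ϵ)

Fix ϵ > 0. We seek δ > 0 such that 0 < |y + 10| < δ implies |4/y + 2/5| < ϵ.
|4/y + 2/5| = 4·|-10 − y|/(10·|y|) = 4|y + 10|/(10|y|).
Restrict δ ≤ 5. Then |y + 10| < 5 gives |y| > 5, so 10|y| > 50.
Then |4/y + 2/5| < 4|y + 10|/50, which is < ϵ when |y + 10| < (25/2)ϵ.
Take δ = min(5, (25/2)ϵ). Then 0 < |y + 10| < δ gives both |y + 10| < 5 and |y + 10| < (25/2)ϵ, so |4/y + 2/5| < ϵ.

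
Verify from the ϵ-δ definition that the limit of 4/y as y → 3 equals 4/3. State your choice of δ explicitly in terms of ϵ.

Let ϵ > 0 be given. We seek δ > 0 such that 0 < |y − 3| < δ implies |4/y − (4/3)| < ϵ.
|4/y − (4/3)| = 4·|3 − y|/(3·|y|) = 4|y − 3|/(3|y|).
Restrict δ ≤ 3/2. Then |y − 3| < 3/2 gives |y| > 3/2, so 3|y| > 9/2.
Then |4/y − (4/3)| < 4|y − 3|/(9/2), which is < ϵ when |y − 3| < (9/8)ϵ.
Take δ = min(3/2, (9/8)ϵ). Then 0 < |y − 3| < δ gives both |y − 3| < 3/2 and |y − 3| < (9/8)ϵ, so |4/y − (4/3)| < ϵ.

δ = min(3/2, (9/8)ϵ)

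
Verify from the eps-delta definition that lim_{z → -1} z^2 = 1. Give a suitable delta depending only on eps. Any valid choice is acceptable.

delta = min(2, eps/4)

Let eps > 0. We seek delta > 0 with 0 < |z + 1| < delta ⇒ |z^2 − 1| < eps.
Factor: z^2 − 1 = (z + 1)(z - 1), so |z^2 − 1| = |z + 1|·|z - 1|.
Restrict delta ≤ 2. Then |z + 1| < 2 gives |z| < 3, so by the triangle inequality |z - 1| ≤ 3 + 1 = 4.
Hence |z^2 − 1| ≤ 4|z + 1|, which is < eps once |z + 1| < eps/4.
Take delta = min(2, eps/4). If 0 < |z + 1| < delta then both bounds hold and |z^2 − 1| ≤ 4|z + 1| < 4·(eps/4) = eps.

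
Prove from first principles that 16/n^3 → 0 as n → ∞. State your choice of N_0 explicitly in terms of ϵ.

Fix ϵ > 0. For n ≥ 1, |16/n^3 − 0| = 16/n^3.
16/n^3 < ϵ ⇔ n^3 > 16/ϵ ⇔ n > (16/ϵ)^{1/3}.
Take N_0 = (16/ϵ)^{1/3}. Then n > N_0 implies 16/n^3 < ϵ.

N_0 = (16/ϵ)^{1/3}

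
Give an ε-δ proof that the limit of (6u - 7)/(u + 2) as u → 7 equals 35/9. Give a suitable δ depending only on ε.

δ = min(9/2, (81/38)ε)

Fix ε > 0. We want δ > 0 with 0 < |u − 7| < δ ⇒ |(6u - 7)/(u + 2) − (35/9)| < ε.
Combining over a common denominator, (6u - 7)/(u + 2) − (35/9) = [(6u - 7)·9 − 35·(u + 2)] / [9·(u + 2)] = 19(u − 7) / (9(u + 2)).
So |(6u - 7)/(u + 2) − (35/9)| = 19|u − 7| / (9·|u + 2|).
Require δ ≤ 9/2, so |u + 2| ≥ |9| − |u − 7| > 9 − 9/2 = 9/2.
Hence |(6u - 7)/(u + 2) − (35/9)| < 19|u − 7|/(9·(9/2)) = (38/81)|u − 7|, which is < ε once |u − 7| < (81/38)ε.
Take δ = min(9/2, (81/38)ε). Then 0 < |u − 7| < δ forces both bounds, so |(6u - 7)/(u + 2) − (35/9)| < ε.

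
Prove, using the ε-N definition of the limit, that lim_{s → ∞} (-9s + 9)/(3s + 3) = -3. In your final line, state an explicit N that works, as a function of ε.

N = 6/ε

Let ε > 0 be given. We seek N > 0 such that s > N implies |(-9s + 9)/(3s + 3) + 3| < ε.
(-9s + 9)/(3s + 3) + 3 = (3(-9s + 9) − (-9)(3s + 3)) / (3(3s + 3)) = 54/(3(3s + 3)).
For s > 0 we have 3s + 3 > 3s, so |(-9s + 9)/(3s + 3) + 3| = 54/(3(3s + 3)) < 54/(3·3s) = 6/s.
Thus |(-9s + 9)/(3s + 3) + 3| < ε whenever s > 6/ε.
Take N = 6/ε. If s > N then |(-9s + 9)/(3s + 3) + 3| < 6/s < ε.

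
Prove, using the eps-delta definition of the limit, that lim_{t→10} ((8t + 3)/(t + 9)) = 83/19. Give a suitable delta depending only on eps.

Let eps > 0. We want delta > 0 with 0 < |t − 10| < delta ⇒ |(8t + 3)/(t + 9) − (83/19)| < eps.
Combining over a common denominator, (8t + 3)/(t + 9) − (83/19) = [(8t + 3)·19 − 83·(t + 9)] / [19·(t + 9)] = 69(t − 10) / (19(t + 9)).
So |(8t + 3)/(t + 9) − (83/19)| = 69|t − 10| / (19·|t + 9|).
Restrict delta ≤ 19/2. Then |t − 10| < 19/2 gives |t + 9| = |(t − 10) + 19| ≥ 19 − 19/2 = 19/2.
Hence |(8t + 3)/(t + 9) − (83/19)| < 69|t − 10|/(19·(19/2)) = (138/361)|t − 10|, which is < eps once |t − 10| < (361/138)eps.
Take delta = min(19/2, (361/138)eps). Then 0 < |t − 10| < delta forces both bounds, so |(8t + 3)/(t + 9) − (83/19)| < eps.

delta = min(19/2, (361/138)eps)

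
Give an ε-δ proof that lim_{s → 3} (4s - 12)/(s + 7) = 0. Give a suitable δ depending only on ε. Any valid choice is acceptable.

Fix ε > 0. We want δ > 0 with 0 < |s − 3| < δ ⇒ |(4s - 12)/(s + 7) − 0| < ε.
Combining over a common denominator, (4s - 12)/(s + 7) − 0 = [(4s - 12)·10 − 0·(s + 7)] / [10·(s + 7)] = 40(s − 3) / (10(s + 7)).
So |(4s - 12)/(s + 7) − 0| = 40|s − 3| / (10·|s + 7|).
Require δ ≤ 5, so |s + 7| ≥ |10| − |s − 3| > 10 − 5 = 5.
Hence |(4s - 12)/(s + 7) − 0| < 40|s − 3|/(10·5) = (4/5)|s − 3|, which is < ε once |s − 3| < (5/4)ε.
Take δ = min(5, (5/4)ε). Then 0 < |s − 3| < δ forces both bounds, so |(4s - 12)/(s + 7) − 0| < ε.

δ = min(5, (5/4)ε)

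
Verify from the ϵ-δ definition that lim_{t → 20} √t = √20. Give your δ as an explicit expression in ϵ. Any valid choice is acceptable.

δ = min(20, √20·ϵ)

Fix ϵ > 0. We want δ > 0 such that 0 < |t − 20| < δ implies |√t − √20| < ϵ.
Rationalise: √t − √20 = (t − 20)/(√t + √20), so |√t − √20| = |t − 20|/(√t + √20).
Restrict δ ≤ 20 so that |t − 20| < 20 forces t > 0, and then √t + √20 > √20.
Hence |√t − √20| < |t − 20|/√20, which is < ϵ once |t − 20| < √20·ϵ.
Take δ = min(20, √20·ϵ). If 0 < |t − 20| < δ then t > 0 and |√t − √20| < |t − 20|/√20 < ϵ.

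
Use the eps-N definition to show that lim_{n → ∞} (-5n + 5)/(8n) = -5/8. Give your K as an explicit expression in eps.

K = (5/8)/eps

Let eps > 0. For n ≥ 1, |(-5n + 5)/(8n) + 5/8| = |40|/(8(8n)) = 40/(8(8n)).
Since 8n ≥ 8n for n ≥ 1, this is ≤ 40/(8·8n) = (5/8)/n.
So |(-5n + 5)/(8n) + 5/8| < eps whenever n > (5/8)/eps.
Take K = (5/8)/eps. If n > K then |(-5n + 5)/(8n) + 5/8| ≤ (5/8)/n < eps.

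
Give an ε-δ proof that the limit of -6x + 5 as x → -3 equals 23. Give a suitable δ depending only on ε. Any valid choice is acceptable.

δ = ε/6

Suppose ε > 0. We need δ > 0 so that 0 < |x + 3| < δ implies |(-6x + 5) − 23| < ε.
Since (-6x + 5) − 23 = -6(x + 3), we have |(-6x + 5) − 23| = 6|x + 3|.
Thus it suffices that |x + 3| < ε/6.
Choosing δ = ε/6 gives |(-6x + 5) − 23| = 6|x + 3| < ε whenever |x + 3| < δ.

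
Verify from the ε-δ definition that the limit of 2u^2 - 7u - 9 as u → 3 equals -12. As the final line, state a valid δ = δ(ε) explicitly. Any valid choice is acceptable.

Suppose ε > 0. We want δ > 0 such that 0 < |u − 3| < δ implies |(2u^2 - 7u - 9) + 12| < ε.
(2u^2 - 7u - 9) + 12 = 2u^2 - 7u + 3 = (u − 3)(2u - 1).
So |(2u^2 - 7u - 9) + 12| = |u − 3|·|2u - 1|.
Assume first that |u − 3| < 1, so |u| < 4. Then |2u - 1| ≤ 2·4 + 1 = 9.
Hence |(2u^2 - 7u - 9) + 12| ≤ 9|u − 3| < ε provided |u − 3| < ε/9.
Choosing δ = min(1, ε/9) ensures both conditions, hence |(2u^2 - 7u - 9) + 12| < ε.

δ = min(1, ε/9)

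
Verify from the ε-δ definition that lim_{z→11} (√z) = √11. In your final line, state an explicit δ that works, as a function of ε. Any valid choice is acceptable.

δ = min(11, √11·ε)

Fix ε > 0. We want δ > 0 such that 0 < |z − 11| < δ implies |√z − √11| < ε.
Rationalise: √z − √11 = (z − 11)/(√z + √11), so |√z − √11| = |z − 11|/(√z + √11).
Restrict δ ≤ 11 so that |z − 11| < 11 forces z > 0, and then √z + √11 > √11.
Hence |√z − √11| < |z − 11|/√11, which is < ε once |z − 11| < √11·ε.
Take δ = min(11, √11·ε). If 0 < |z − 11| < δ then z > 0 and |√z − √11| < |z − 11|/√11 < ε.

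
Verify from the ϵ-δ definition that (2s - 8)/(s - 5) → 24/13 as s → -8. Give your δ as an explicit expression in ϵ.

δ = min(13/2, (169/4)ϵ)

Fix ϵ > 0. We want δ > 0 with 0 < |s + 8| < δ ⇒ |(2s - 8)/(s - 5) − (24/13)| < ϵ.
Combining over a common denominator, (2s - 8)/(s - 5) − (24/13) = [(2s - 8)·(-13) − (-24)·(s - 5)] / [(-13)·(s - 5)] = -2(s + 8) / ((-13)(s - 5)).
So |(2s - 8)/(s - 5) − (24/13)| = 2|s + 8| / (13·|s − 5|).
Restrict δ ≤ 13/2. Then |s + 8| < 13/2 gives |s − 5| = |(s + 8) + (-13)| ≥ 13 − 13/2 = 13/2.
Hence |(2s - 8)/(s - 5) − (24/13)| < 2|s + 8|/(13·(13/2)) = (4/169)|s + 8|, which is < ϵ once |s + 8| < (169/4)ϵ.
Take δ = min(13/2, (169/4)ϵ). Then 0 < |s + 8| < δ forces both bounds, so |(2s - 8)/(s - 5) − (24/13)| < ϵ.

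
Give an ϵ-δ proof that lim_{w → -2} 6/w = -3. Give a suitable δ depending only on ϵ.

Let ϵ > 0 be given. We seek δ > 0 such that 0 < |w + 2| < δ implies |6/w + 3| < ϵ.
|6/w + 3| = 6·|-2 − w|/(2·|w|) = 6|w + 2|/(2|w|).
Require δ ≤ 1 so that |w| > 2 − 1 = 1, hence 2|w| > 2.
Then |6/w + 3| < 6|w + 2|/2, which is < ϵ when |w + 2| < (1/3)ϵ.
Take δ = min(1, (1/3)ϵ). Then 0 < |w + 2| < δ gives both |w + 2| < 1 and |w + 2| < (1/3)ϵ, so |6/w + 3| < ϵ.

δ = min(1, (1/3)ϵ)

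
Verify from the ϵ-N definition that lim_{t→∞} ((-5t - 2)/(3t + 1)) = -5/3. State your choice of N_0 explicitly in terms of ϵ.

Fix ϵ > 0. We seek N_0 > 0 such that t > N_0 implies |(-5t - 2)/(3t + 1) + 5/3| < ϵ.
(-5t - 2)/(3t + 1) + 5/3 = (3(-5t - 2) − (-5)(3t + 1)) / (3(3t + 1)) = -1/(3(3t + 1)).
For t > 0 we have 3t + 1 > 3t, so |(-5t - 2)/(3t + 1) + 5/3| = 1/(3(3t + 1)) < 1/(3·3t) = (1/9)/t.
Thus |(-5t - 2)/(3t + 1) + 5/3| < ϵ whenever t > (1/9)/ϵ.
Take N_0 = (1/9)/ϵ. If t > N_0 then |(-5t - 2)/(3t + 1) + 5/3| < (1/9)/t < ϵ.

N_0 = (1/9)/ϵ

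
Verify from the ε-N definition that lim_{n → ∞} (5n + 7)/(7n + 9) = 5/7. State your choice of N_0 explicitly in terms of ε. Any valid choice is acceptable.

N_0 = (4/49)/ε

Let ε > 0 be given. For n ≥ 1, |(5n + 7)/(7n + 9) − (5/7)| = |4|/(7(7n + 9)) = 4/(7(7n + 9)).
Since 7n + 9 ≥ 7n for n ≥ 1, this is ≤ 4/(7·7n) = (4/49)/n.
So |(5n + 7)/(7n + 9) − (5/7)| < ε whenever n > (4/49)/ε.
Take N_0 = (4/49)/ε. If n > N_0 then |(5n + 7)/(7n + 9) − (5/7)| ≤ (4/49)/n < ε.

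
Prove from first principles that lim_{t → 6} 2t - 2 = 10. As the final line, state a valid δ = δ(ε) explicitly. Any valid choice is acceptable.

δ = ε/2

Suppose ε > 0. We need δ > 0 so that 0 < |t − 6| < δ implies |(2t - 2) − 10| < ε.
|(2t - 2) − 10| = |2t - 12| = 2|t − 6|.
So 2|t − 6| < ε exactly when |t − 6| < ε/2.
Take δ = ε/2. If 0 < |t − 6| < δ then |(2t - 2) − 10| = 2|t − 6| < 2·(ε/2) = ε.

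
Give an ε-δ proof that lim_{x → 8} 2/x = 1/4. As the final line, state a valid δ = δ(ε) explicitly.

δ = min(4, 16ε)

Let ε > 0. We seek δ > 0 such that 0 < |x − 8| < δ implies |2/x − (1/4)| < ε.
|2/x − (1/4)| = 2·|8 − x|/(8·|x|) = 2|x − 8|/(8|x|).
Restrict δ ≤ 4. Then |x − 8| < 4 gives |x| > 4, so 8|x| > 32.
Then |2/x − (1/4)| < 2|x − 8|/32, which is < ε when |x − 8| < 16ε.
Take δ = min(4, 16ε). Then 0 < |x − 8| < δ gives both |x − 8| < 4 and |x − 8| < 16ε, so |2/x − (1/4)| < ε.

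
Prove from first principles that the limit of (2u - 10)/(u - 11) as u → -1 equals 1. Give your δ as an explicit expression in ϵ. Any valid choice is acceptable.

Let ϵ > 0. We want δ > 0 with 0 < |u + 1| < δ ⇒ |(2u - 10)/(u - 11) − 1| < ϵ.
Combining over a common denominator, (2u - 10)/(u - 11) − 1 = [(2u - 10)·(-12) − (-12)·(u - 11)] / [(-12)·(u - 11)] = -12(u + 1) / ((-12)(u - 11)).
So |(2u - 10)/(u - 11) − 1| = 12|u + 1| / (12·|u − 11|).
Restrict δ ≤ 6. Then |u + 1| < 6 gives |u − 11| = |(u + 1) + (-12)| ≥ 12 − 6 = 6.
Hence |(2u - 10)/(u - 11) − 1| < 12|u + 1|/(12·6) = (1/6)|u + 1|, which is < ϵ once |u + 1| < 6ϵ.
Take δ = min(6, 6ϵ). Then 0 < |u + 1| < δ forces both bounds, so |(2u - 10)/(u - 11) − 1| < ϵ.

δ = min(6, 6ϵ)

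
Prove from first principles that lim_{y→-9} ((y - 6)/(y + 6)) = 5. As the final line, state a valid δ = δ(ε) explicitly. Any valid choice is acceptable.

Let ε > 0. We want δ > 0 with 0 < |y + 9| < δ ⇒ |(y - 6)/(y + 6) − 5| < ε.
Combining over a common denominator, (y - 6)/(y + 6) − 5 = [(y - 6)·(-3) − (-15)·(y + 6)] / [(-3)·(y + 6)] = 12(y + 9) / ((-3)(y + 6)).
So |(y - 6)/(y + 6) − 5| = 12|y + 9| / (3·|y + 6|).
Restrict δ ≤ 3/2. Then |y + 9| < 3/2 gives |y + 6| = |(y + 9) + (-3)| ≥ 3 − 3/2 = 3/2.
Hence |(y - 6)/(y + 6) − 5| < 12|y + 9|/(3·(3/2)) = (8/3)|y + 9|, which is < ε once |y + 9| < (3/8)ε.
Take δ = min(3/2, (3/8)ε). Then 0 < |y + 9| < δ forces both bounds, so |(y - 6)/(y + 6) − 5| < ε.

δ = min(3/2, (3/8)ε)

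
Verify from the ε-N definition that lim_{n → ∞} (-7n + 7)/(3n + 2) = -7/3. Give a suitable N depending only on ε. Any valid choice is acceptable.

N = (35/9)/ε

Let ε > 0. For n ≥ 1, |(-7n + 7)/(3n + 2) + 7/3| = |35|/(3(3n + 2)) = 35/(3(3n + 2)).
Since 3n + 2 ≥ 3n for n ≥ 1, this is ≤ 35/(3·3n) = (35/9)/n.
So |(-7n + 7)/(3n + 2) + 7/3| < ε whenever n > (35/9)/ε.
Take N = (35/9)/ε. If n > N then |(-7n + 7)/(3n + 2) + 7/3| ≤ (35/9)/n < ε.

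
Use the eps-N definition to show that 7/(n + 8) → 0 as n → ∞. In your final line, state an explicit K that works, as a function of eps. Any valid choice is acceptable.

Let eps > 0 be given. For n ≥ 1, |7/(n + 8) − 0| = 7/(n + 8) ≤ 7/n.
We need 7/n < eps, i.e. n > 7/eps.
Take K = 7/eps. If n > K then |7/(n + 8)| ≤ 7/n < eps.

K = 7/eps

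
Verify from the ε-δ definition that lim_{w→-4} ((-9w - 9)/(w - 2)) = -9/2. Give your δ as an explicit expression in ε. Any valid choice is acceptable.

Let ε > 0. We want δ > 0 with 0 < |w + 4| < δ ⇒ |(-9w - 9)/(w - 2) + 9/2| < ε.
Combining over a common denominator, (-9w - 9)/(w - 2) + 9/2 = [(-9w - 9)·(-6) − 27·(w - 2)] / [(-6)·(w - 2)] = 27(w + 4) / ((-6)(w - 2)).
So |(-9w - 9)/(w - 2) + 9/2| = 27|w + 4| / (6·|w − 2|).
Restrict δ ≤ 3. Then |w + 4| < 3 gives |w − 2| = |(w + 4) + (-6)| ≥ 6 − 3 = 3.
Hence |(-9w - 9)/(w - 2) + 9/2| < 27|w + 4|/(6·3) = (3/2)|w + 4|, which is < ε once |w + 4| < (2/3)ε.
Take δ = min(3, (2/3)ε). Then 0 < |w + 4| < δ forces both bounds, so |(-9w - 9)/(w - 2) + 9/2| < ε.

δ = min(3, (2/3)ε)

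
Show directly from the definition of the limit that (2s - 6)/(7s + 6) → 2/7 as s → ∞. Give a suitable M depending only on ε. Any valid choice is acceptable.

M = (54/49)/ε

Suppose ε > 0. We seek M > 0 such that s > M implies |(2s - 6)/(7s + 6) − (2/7)| < ε.
(2s - 6)/(7s + 6) − (2/7) = (7(2s - 6) − 2(7s + 6)) / (7(7s + 6)) = -54/(7(7s + 6)).
For s > 0 we have 7s + 6 > 7s, so |(2s - 6)/(7s + 6) − (2/7)| = 54/(7(7s + 6)) < 54/(7·7s) = (54/49)/s.
Thus |(2s - 6)/(7s + 6) − (2/7)| < ε whenever s > (54/49)/ε.
Take M = (54/49)/ε. If s > M then |(2s - 6)/(7s + 6) − (2/7)| < (54/49)/s < ε.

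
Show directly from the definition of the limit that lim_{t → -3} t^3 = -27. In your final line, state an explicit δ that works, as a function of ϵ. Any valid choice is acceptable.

δ = min(1, ϵ/37)

Fix ϵ > 0. We seek δ > 0 with 0 < |t + 3| < δ ⇒ |t^3 + 27| < ϵ.
Factor: t^3 + 27 = (t + 3)(t^2 - 3t + 9), so |t^3 + 27| = |t + 3|·|t^2 - 3t + 9|.
Impose δ ≤ 1 so that |t| < 4; then |t^2 - 3t + 9| ≤ 37.
Hence |t^3 + 27| ≤ 37|t + 3|, which is < ϵ once |t + 3| < ϵ/37.
Take δ = min(1, ϵ/37). If 0 < |t + 3| < δ then both bounds hold and |t^3 + 27| ≤ 37|t + 3| < 37·(ϵ/37) = ϵ.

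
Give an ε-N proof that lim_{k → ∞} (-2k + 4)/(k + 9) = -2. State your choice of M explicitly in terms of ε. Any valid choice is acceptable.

Suppose ε > 0. For k ≥ 1, |(-2k + 4)/(k + 9) + 2| = |22|/((k + 9)) = 22/((k + 9)).
Since k + 9 ≥ k for k ≥ 1, this is ≤ 22/(k) = 22/k.
So |(-2k + 4)/(k + 9) + 2| < ε whenever k > 22/ε.
Take M = 22/ε. If k > M then |(-2k + 4)/(k + 9) + 2| ≤ 22/k < ε.

M = 22/ε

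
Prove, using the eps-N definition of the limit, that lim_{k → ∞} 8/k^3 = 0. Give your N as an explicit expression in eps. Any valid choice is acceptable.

N = (8/eps)^{1/3}

Let eps > 0. For k ≥ 1, |8/k^3 − 0| = 8/k^3.
8/k^3 < eps ⇔ k^3 > 8/eps ⇔ k > (8/eps)^{1/3}.
Take N = (8/eps)^{1/3}. Then k > N implies 8/k^3 < eps.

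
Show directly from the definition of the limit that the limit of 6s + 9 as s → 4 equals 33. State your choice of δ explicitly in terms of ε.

Fix ε > 0. We need δ > 0 so that 0 < |s − 4| < δ implies |(6s + 9) − 33| < ε.
Since (6s + 9) − 33 = 6(s − 4), we have |(6s + 9) − 33| = 6|s − 4|.
So 6|s − 4| < ε exactly when |s − 4| < ε/6.
Choosing δ = ε/6 gives |(6s + 9) − 33| = 6|s − 4| < ε whenever |s − 4| < δ.

δ = ε/6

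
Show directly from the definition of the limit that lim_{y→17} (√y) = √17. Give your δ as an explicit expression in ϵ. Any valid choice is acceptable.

δ = min(17, √17·ϵ)

Suppose ϵ > 0. We want δ > 0 such that 0 < |y − 17| < δ implies |√y − √17| < ϵ.
Multiplying by the conjugate, |√y − √17| = |y − 17|/(√y + √17).
Restrict δ ≤ 17 so that |y − 17| < 17 forces y > 0, and then √y + √17 > √17.
Hence |√y − √17| < |y − 17|/√17, which is < ϵ once |y − 17| < √17·ϵ.
Take δ = min(17, √17·ϵ). If 0 < |y − 17| < δ then y > 0 and |√y − √17| < |y − 17|/√17 < ϵ.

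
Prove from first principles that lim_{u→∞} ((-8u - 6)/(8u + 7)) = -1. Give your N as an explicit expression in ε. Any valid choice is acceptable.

Fix ε > 0. We seek N > 0 such that u > N implies |(-8u - 6)/(8u + 7) + 1| < ε.
(-8u - 6)/(8u + 7) + 1 = (8(-8u - 6) − (-8)(8u + 7)) / (8(8u + 7)) = 8/(8(8u + 7)).
For u > 0 we have 8u + 7 > 8u, so |(-8u - 6)/(8u + 7) + 1| = 8/(8(8u + 7)) < 8/(8·8u) = (1/8)/u.
Thus |(-8u - 6)/(8u + 7) + 1| < ε whenever u > (1/8)/ε.
Take N = (1/8)/ε. If u > N then |(-8u - 6)/(8u + 7) + 1| < (1/8)/u < ε.

N = (1/8)/ε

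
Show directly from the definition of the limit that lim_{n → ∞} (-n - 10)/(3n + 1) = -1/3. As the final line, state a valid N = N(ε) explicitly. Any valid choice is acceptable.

N = (29/9)/ε

Let ε > 0. For n ≥ 1, |(-n - 10)/(3n + 1) + 1/3| = |-29|/(3(3n + 1)) = 29/(3(3n + 1)).
Since 3n + 1 ≥ 3n for n ≥ 1, this is ≤ 29/(3·3n) = (29/9)/n.
So |(-n - 10)/(3n + 1) + 1/3| < ε whenever n > (29/9)/ε.
Take N = (29/9)/ε. If n > N then |(-n - 10)/(3n + 1) + 1/3| ≤ (29/9)/n < ε.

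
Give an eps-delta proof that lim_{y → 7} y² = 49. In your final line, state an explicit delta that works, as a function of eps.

delta = min(1, eps/15)

Let eps > 0. We seek delta > 0 with 0 < |y − 7| < delta ⇒ |y² − 49| < eps.
Factor: y² − 49 = (y − 7)(y + 7), so |y² − 49| = |y − 7|·|y + 7|.
Impose delta ≤ 1 so that |y| < 8; then |y + 7| ≤ 15.
Hence |y² − 49| ≤ 15|y − 7|, which is < eps once |y − 7| < eps/15.
Take delta = min(1, eps/15). If 0 < |y − 7| < delta then both bounds hold and |y² − 49| ≤ 15|y − 7| < 15·(eps/15) = eps.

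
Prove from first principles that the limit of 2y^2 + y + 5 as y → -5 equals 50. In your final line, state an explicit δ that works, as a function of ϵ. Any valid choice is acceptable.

δ = min(1, ϵ/21)

Let ϵ > 0. We want δ > 0 such that 0 < |y + 5| < δ implies |(2y^2 + y + 5) − 50| < ϵ.
(2y^2 + y + 5) − 50 = 2y^2 + y - 45 = (y + 5)(2y - 9).
So |(2y^2 + y + 5) − 50| = |y + 5|·|2y - 9|.
Require δ ≤ 1. Then |y + 5| < 1 gives |y| < 6, and by the triangle inequality |2y - 9| ≤ 2·6 + 9 = 21.
Hence |(2y^2 + y + 5) − 50| ≤ 21|y + 5| < ϵ provided |y + 5| < ϵ/21.
Take δ = min(1, ϵ/21). Then 0 < |y + 5| < δ gives both |y + 5| < 1 and |y + 5| < ϵ/21, so |(2y^2 + y + 5) − 50| < ϵ.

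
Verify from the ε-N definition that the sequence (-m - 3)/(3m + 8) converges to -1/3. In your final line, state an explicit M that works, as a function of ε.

M = (1/9)/ε

Let ε > 0. For m ≥ 1, |(-m - 3)/(3m + 8) + 1/3| = |-1|/(3(3m + 8)) = 1/(3(3m + 8)).
Since 3m + 8 ≥ 3m for m ≥ 1, this is ≤ 1/(3·3m) = (1/9)/m.
So |(-m - 3)/(3m + 8) + 1/3| < ε whenever m > (1/9)/ε.
Take M = (1/9)/ε. If m > M then |(-m - 3)/(3m + 8) + 1/3| ≤ (1/9)/m < ε.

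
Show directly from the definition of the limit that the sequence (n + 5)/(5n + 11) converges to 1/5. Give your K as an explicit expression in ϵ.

K = (14/25)/ϵ

Fix ϵ > 0. For n ≥ 1, |(n + 5)/(5n + 11) − (1/5)| = |14|/(5(5n + 11)) = 14/(5(5n + 11)).
Since 5n + 11 ≥ 5n for n ≥ 1, this is ≤ 14/(5·5n) = (14/25)/n.
So |(n + 5)/(5n + 11) − (1/5)| < ϵ whenever n > (14/25)/ϵ.
Take K = (14/25)/ϵ. If n > K then |(n + 5)/(5n + 11) − (1/5)| ≤ (14/25)/n < ϵ.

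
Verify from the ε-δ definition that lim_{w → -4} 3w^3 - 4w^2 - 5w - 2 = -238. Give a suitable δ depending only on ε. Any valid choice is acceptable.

δ = min(2, ε/263)

Fix ε > 0. We want δ > 0 such that 0 < |w + 4| < δ implies |(3w^3 - 4w^2 - 5w - 2) + 238| < ε.
(3w^3 - 4w^2 - 5w - 2) + 238 = 3w^3 - 4w^2 - 5w + 236 = (w + 4)(3w^2 - 16w + 59).
So |(3w^3 - 4w^2 - 5w - 2) + 238| = |w + 4|·|3w^2 - 16w + 59|.
Require δ ≤ 2. Then |w + 4| < 2 gives |w| < 6, and by the triangle inequality |3w^2 - 16w + 59| ≤ 3·6^2 + 16·6 + 59 = 263.
Hence |(3w^3 - 4w^2 - 5w - 2) + 238| ≤ 263|w + 4| < ε provided |w + 4| < ε/263.
Take δ = min(2, ε/263). Then 0 < |w + 4| < δ gives both |w + 4| < 2 and |w + 4| < ε/263, so |(3w^3 - 4w^2 - 5w - 2) + 238| < ε.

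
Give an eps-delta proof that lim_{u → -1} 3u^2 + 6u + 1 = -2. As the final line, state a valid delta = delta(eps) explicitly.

Let eps > 0. We want delta > 0 such that 0 < |u + 1| < delta implies |(3u^2 + 6u + 1) + 2| < eps.
(3u^2 + 6u + 1) + 2 = 3u^2 + 6u + 3 = (u + 1)(3u + 3).
So |(3u^2 + 6u + 1) + 2| = |u + 1|·|3u + 3|.
Assume first that |u + 1| < 2, so |u| < 3. Then |3u + 3| ≤ 3·3 + 3 = 12.
Hence |(3u^2 + 6u + 1) + 2| ≤ 12|u + 1| < eps provided |u + 1| < eps/12.
Take delta = min(2, eps/12). Then 0 < |u + 1| < delta gives both |u + 1| < 2 and |u + 1| < eps/12, so |(3u^2 + 6u + 1) + 2| < eps.

delta = min(2, eps/12)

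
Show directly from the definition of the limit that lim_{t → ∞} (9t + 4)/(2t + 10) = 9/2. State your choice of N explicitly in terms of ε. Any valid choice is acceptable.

Suppose ε > 0. We seek N > 0 such that t > N implies |(9t + 4)/(2t + 10) − (9/2)| < ε.
(9t + 4)/(2t + 10) − (9/2) = (2(9t + 4) − 9(2t + 10)) / (2(2t + 10)) = -82/(2(2t + 10)).
For t > 0 we have 2t + 10 > 2t, so |(9t + 4)/(2t + 10) − (9/2)| = 82/(2(2t + 10)) < 82/(2·2t) = (41/2)/t.
Thus |(9t + 4)/(2t + 10) − (9/2)| < ε whenever t > (41/2)/ε.
Take N = (41/2)/ε. If t > N then |(9t + 4)/(2t + 10) − (9/2)| < (41/2)/t < ε.

N = (41/2)/ε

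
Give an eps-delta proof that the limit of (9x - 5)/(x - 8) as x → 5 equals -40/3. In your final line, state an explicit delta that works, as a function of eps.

delta = min(3/2, (9/134)eps)

Fix eps > 0. We want delta > 0 with 0 < |x − 5| < delta ⇒ |(9x - 5)/(x - 8) + 40/3| < eps.
Combining over a common denominator, (9x - 5)/(x - 8) + 40/3 = [(9x - 5)·(-3) − 40·(x - 8)] / [(-3)·(x - 8)] = -67(x − 5) / ((-3)(x - 8)).
So |(9x - 5)/(x - 8) + 40/3| = 67|x − 5| / (3·|x − 8|).
Require delta ≤ 3/2, so |x − 8| ≥ |-3| − |x − 5| > 3 − 3/2 = 3/2.
Hence |(9x - 5)/(x - 8) + 40/3| < 67|x − 5|/(3·(3/2)) = (134/9)|x − 5|, which is < eps once |x − 5| < (9/134)eps.
Take delta = min(3/2, (9/134)eps). Then 0 < |x − 5| < delta forces both bounds, so |(9x - 5)/(x - 8) + 40/3| < eps.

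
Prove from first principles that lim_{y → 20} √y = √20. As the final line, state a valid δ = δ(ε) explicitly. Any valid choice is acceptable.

δ = min(20, √20·ε)

Suppose ε > 0. We want δ > 0 such that 0 < |y − 20| < δ implies |√y − √20| < ε.
Rationalise: √y − √20 = (y − 20)/(√y + √20), so |√y − √20| = |y − 20|/(√y + √20).
Restrict δ ≤ 20 so that |y − 20| < 20 forces y > 0, and then √y + √20 > √20.
Hence |√y − √20| < |y − 20|/√20, which is < ε once |y − 20| < √20·ε.
Take δ = min(20, √20·ε). If 0 < |y − 20| < δ then y > 0 and |√y − √20| < |y − 20|/√20 < ε.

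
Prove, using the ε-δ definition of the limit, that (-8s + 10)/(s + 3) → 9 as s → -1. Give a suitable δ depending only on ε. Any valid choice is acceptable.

δ = min(1, (1/17)ε)

Let ε > 0 be given. We want δ > 0 with 0 < |s + 1| < δ ⇒ |(-8s + 10)/(s + 3) − 9| < ε.
Combining over a common denominator, (-8s + 10)/(s + 3) − 9 = [(-8s + 10)·2 − 18·(s + 3)] / [2·(s + 3)] = -34(s + 1) / (2(s + 3)).
So |(-8s + 10)/(s + 3) − 9| = 34|s + 1| / (2·|s + 3|).
Restrict δ ≤ 1. Then |s + 1| < 1 gives |s + 3| = |(s + 1) + 2| ≥ 2 − 1 = 1.
Hence |(-8s + 10)/(s + 3) − 9| < 34|s + 1|/(2·1) = 17|s + 1|, which is < ε once |s + 1| < (1/17)ε.
Take δ = min(1, (1/17)ε). Then 0 < |s + 1| < δ forces both bounds, so |(-8s + 10)/(s + 3) − 9| < ε.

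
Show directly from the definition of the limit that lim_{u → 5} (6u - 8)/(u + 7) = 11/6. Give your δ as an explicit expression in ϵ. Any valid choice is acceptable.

Let ϵ > 0 be given. We want δ > 0 with 0 < |u − 5| < δ ⇒ |(6u - 8)/(u + 7) − (11/6)| < ϵ.
Combining over a common denominator, (6u - 8)/(u + 7) − (11/6) = [(6u - 8)·12 − 22·(u + 7)] / [12·(u + 7)] = 50(u − 5) / (12(u + 7)).
So |(6u - 8)/(u + 7) − (11/6)| = 50|u − 5| / (12·|u + 7|).
Require δ ≤ 6, so |u + 7| ≥ |12| − |u − 5| > 12 − 6 = 6.
Hence |(6u - 8)/(u + 7) − (11/6)| < 50|u − 5|/(12·6) = (25/36)|u − 5|, which is < ϵ once |u − 5| < (36/25)ϵ.
Take δ = min(6, (36/25)ϵ). Then 0 < |u − 5| < δ forces both bounds, so |(6u - 8)/(u + 7) − (11/6)| < ϵ.

δ = min(6, (36/25)ϵ)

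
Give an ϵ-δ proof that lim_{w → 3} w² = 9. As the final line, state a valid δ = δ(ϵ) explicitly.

δ = min(2, ϵ/8)

Suppose ϵ > 0. We seek δ > 0 with 0 < |w − 3| < δ ⇒ |w² − 9| < ϵ.
Factor: w² − 9 = (w − 3)(w + 3), so |w² − 9| = |w − 3|·|w + 3|.
Impose δ ≤ 2 so that |w| < 5; then |w + 3| ≤ 8.
Hence |w² − 9| ≤ 8|w − 3|, which is < ϵ once |w − 3| < ϵ/8.
Take δ = min(2, ϵ/8). If 0 < |w − 3| < δ then both bounds hold and |w² − 9| ≤ 8|w − 3| < 8·(ϵ/8) = ϵ.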